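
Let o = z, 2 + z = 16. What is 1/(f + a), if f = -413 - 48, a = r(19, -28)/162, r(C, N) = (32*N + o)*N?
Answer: -9/2777 ≈ -0.0032409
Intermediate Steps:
z = 14 (z = -2 + 16 = 14)
o = 14
r(C, N) = N*(14 + 32*N) (r(C, N) = (32*N + 14)*N = (14 + 32*N)*N = N*(14 + 32*N))
a = 1372/9 (a = (2*(-28)*(7 + 16*(-28)))/162 = (2*(-28)*(7 - 448))*(1/162) = (2*(-28)*(-441))*(1/162) = 24696*(1/162) = 1372/9 ≈ 152.44)
f = -461
1/(f + a) = 1/(-461 + 1372/9) = 1/(-2777/9) = -9/2777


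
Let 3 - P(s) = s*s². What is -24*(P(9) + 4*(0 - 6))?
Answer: 18000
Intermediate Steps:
P(s) = 3 - s³ (P(s) = 3 - s*s² = 3 - s³)
-24*(P(9) + 4*(0 - 6)) = -24*((3 - 1*9³) + 4*(0 - 6)) = -24*((3 - 1*729) + 4*(-6)) = -24*((3 - 729) - 24) = -24*(-726 - 24) = -24*(-750) = 18000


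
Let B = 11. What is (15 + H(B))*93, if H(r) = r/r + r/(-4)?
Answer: 4929/4 ≈ 1232.3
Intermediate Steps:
H(r) = 1 - r/4 (H(r) = 1 + r*(-1/4) = 1 - r/4)
(15 + H(B))*93 = (15 + (1 - 1/4*11))*93 = (15 + (1 - 11/4))*93 = (15 - 7/4)*93 = (53/4)*93 = 4929/4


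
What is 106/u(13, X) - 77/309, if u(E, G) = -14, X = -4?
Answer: -16916/2163 ≈ -7.8206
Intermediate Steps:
106/u(13, X) - 77/309 = 106/(-14) - 77/309 = 106*(-1/14) - 77*1/309 = -53/7 - 77/309 = -16916/2163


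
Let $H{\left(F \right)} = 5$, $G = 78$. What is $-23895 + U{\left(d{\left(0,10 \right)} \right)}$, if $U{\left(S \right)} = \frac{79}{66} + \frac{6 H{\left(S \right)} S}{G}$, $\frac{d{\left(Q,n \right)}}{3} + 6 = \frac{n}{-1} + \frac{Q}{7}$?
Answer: $- \frac{20516723}{858} \approx -23912.0$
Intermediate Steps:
$d{\left(Q,n \right)} = -18 - 3 n + \frac{3 Q}{7}$ ($d{\left(Q,n \right)} = -18 + 3 \left(\frac{n}{-1} + \frac{Q}{7}\right) = -18 + 3 \left(n \left(-1\right) + Q \frac{1}{7}\right) = -18 + 3 \left(- n + \frac{Q}{7}\right) = -18 + \left(- 3 n + \frac{3 Q}{7}\right) = -18 - 3 n + \frac{3 Q}{7}$)
$U{\left(S \right)} = \frac{79}{66} + \frac{5 S}{13}$ ($U{\left(S \right)} = \frac{79}{66} + \frac{6 \cdot 5 S}{78} = 79 \cdot \frac{1}{66} + 30 S \frac{1}{78} = \frac{79}{66} + \frac{5 S}{13}$)
$-23895 + U{\left(d{\left(0,10 \right)} \right)} = -23895 + \left(\frac{79}{66} + \frac{5 \left(-18 - 30 + \frac{3}{7} \cdot 0\right)}{13}\right) = -23895 + \left(\frac{79}{66} + \frac{5 \left(-18 - 30 + 0\right)}{13}\right) = -23895 + \left(\frac{79}{66} + \frac{5}{13} \left(-48\right)\right) = -23895 + \left(\frac{79}{66} - \frac{240}{13}\right) = -23895 - \frac{14813}{858} = - \frac{20516723}{858}$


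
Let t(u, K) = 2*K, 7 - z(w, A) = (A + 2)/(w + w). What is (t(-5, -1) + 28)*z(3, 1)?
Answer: 169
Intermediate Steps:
z(w, A) = 7 - (2 + A)/(2*w) (z(w, A) = 7 - (A + 2)/(w + w) = 7 - (2 + A)/(2*w))
(t(-5, -1) + 28)*z(3, 1) = (2*(-1) + 28)*((½)*(-2 - 1*1 + 14*3)/3) = (-2 + 28)*((½)*(⅓)*(-2 - 1 + 42)) = 26*((½)*(⅓)*39) = 26*(13/2) = 169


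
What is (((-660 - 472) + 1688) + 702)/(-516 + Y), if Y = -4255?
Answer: -1258/4771 ≈ -0.26368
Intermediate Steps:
(((-660 - 472) + 1688) + 702)/(-516 + Y) = (((-660 - 472) + 1688) + 702)/(-516 - 4255) = ((-1132 + 1688) + 702)/(-4771) = (556 + 702)*(-1/4771) = 1258*(-1/4771) = -1258/4771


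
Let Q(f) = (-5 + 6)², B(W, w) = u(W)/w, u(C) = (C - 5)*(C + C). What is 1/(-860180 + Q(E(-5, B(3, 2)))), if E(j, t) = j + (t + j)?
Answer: -1/860179 ≈ -1.1625e-6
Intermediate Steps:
u(C) = 2*C*(-5 + C) (u(C) = (-5 + C)*(2*C) = 2*C*(-5 + C))
B(W, w) = 2*W*(-5 + W)/w (B(W, w) = (2*W*(-5 + W))/w = 2*W*(-5 + W)/w)
E(j, t) = t + 2*j (E(j, t) = j + (j + t) = t + 2*j)
Q(f) = 1 (Q(f) = 1² = 1)
1/(-860180 + Q(E(-5, B(3, 2)))) = 1/(-860180 + 1) = 1/(-860179) = -1/860179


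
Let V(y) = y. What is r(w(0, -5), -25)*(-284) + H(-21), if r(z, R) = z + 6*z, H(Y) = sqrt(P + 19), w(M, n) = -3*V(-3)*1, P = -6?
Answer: -17892 + sqrt(13) ≈ -17888.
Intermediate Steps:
w(M, n) = 9 (w(M, n) = -3*(-3)*1 = 9*1 = 9)
H(Y) = sqrt(13) (H(Y) = sqrt(-6 + 19) = sqrt(13))
r(z, R) = 7*z
r(w(0, -5), -25)*(-284) + H(-21) = (7*9)*(-284) + sqrt(13) = 63*(-284) + sqrt(13) = -17892 + sqrt(13)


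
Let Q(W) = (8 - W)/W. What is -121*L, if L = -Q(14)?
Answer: -363/7 ≈ -51.857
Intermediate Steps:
Q(W) = (8 - W)/W
L = 3/7 (L = -(8 - 1*14)/14 = -(8 - 14)/14 = -(-6)/14 = -1*(-3/7) = 3/7 ≈ 0.42857)
-121*L = -121*3/7 = -363/7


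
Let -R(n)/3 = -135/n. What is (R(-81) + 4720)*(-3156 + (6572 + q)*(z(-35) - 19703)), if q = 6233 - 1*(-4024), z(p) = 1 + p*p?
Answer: -1466141457135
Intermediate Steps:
z(p) = 1 + p²
q = 10257 (q = 6233 + 4024 = 10257)
R(n) = 405/n (R(n) = -(-405)/n = 405/n)
(R(-81) + 4720)*(-3156 + (6572 + q)*(z(-35) - 19703)) = (405/(-81) + 4720)*(-3156 + (6572 + 10257)*((1 + (-35)²) - 19703)) = (405*(-1/81) + 4720)*(-3156 + 16829*((1 + 1225) - 19703)) = (-5 + 4720)*(-3156 + 16829*(1226 - 19703)) = 4715*(-3156 + 16829*(-18477)) = 4715*(-3156 - 310949433) = 4715*(-310952589) = -1466141457135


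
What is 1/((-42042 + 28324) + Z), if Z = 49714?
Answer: 1/35996 ≈ 2.7781e-5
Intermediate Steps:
1/((-42042 + 28324) + Z) = 1/((-42042 + 28324) + 49714) = 1/(-13718 + 49714) = 1/35996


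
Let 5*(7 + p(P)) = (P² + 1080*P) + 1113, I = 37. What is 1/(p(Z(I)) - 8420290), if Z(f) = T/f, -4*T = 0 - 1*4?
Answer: -6845/57635369307 ≈ -1.1876e-7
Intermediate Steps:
T = 1 (T = -(0 - 1*4)/4 = -(0 - 4)/4 = -¼*(-4) = 1)
Z(f) = 1/f
p(P) = 1078/5 + 216*P + P²/5 (p(P) = -7 + ((P² + 1080*P) + 1113)/5 = -7 + (1113 + P² + 1080*P)/5 = -7 + (1113/5 + 216*P + P²/5) = 1078/5 + 216*P + P²/5)
1/(p(Z(I)) - 8420290) = 1/((1078/5 + 216/37 + (1/37)²/5) - 8420290) = 1/((1078/5 + 216*(1/37) + (1/37)²/5) - 8420290) = 1/((1078/5 + 216/37 + (⅕)*(1/1369)) - 8420290) = 1/((1078/5 + 216/37 + 1/6845) - 8420290) = 1/(1515743/6845 - 8420290) = 1/(-57635369307/6845) = -6845/57635369307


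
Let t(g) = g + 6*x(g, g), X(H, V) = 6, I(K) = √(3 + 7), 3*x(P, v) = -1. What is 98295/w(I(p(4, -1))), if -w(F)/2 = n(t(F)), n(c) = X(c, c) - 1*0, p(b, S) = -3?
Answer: -32765/4 ≈ -8191.3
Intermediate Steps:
x(P, v) = -⅓ (x(P, v) = (⅓)*(-1) = -⅓)
I(K) = √10
t(g) = -2 + g (t(g) = g + 6*(-⅓) = g - 2 = -2 + g)
n(c) = 6 (n(c) = 6 - 1*0 = 6 + 0 = 6)
w(F) = -12 (w(F) = -2*6 = -12)
98295/w(I(p(4, -1))) = 98295/(-12) = 98295*(-1/12) = -32765/4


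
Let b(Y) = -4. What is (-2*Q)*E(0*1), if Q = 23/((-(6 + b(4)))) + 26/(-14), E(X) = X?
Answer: 0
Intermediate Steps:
Q = -187/14 (Q = 23/((-(6 - 4))) + 26/(-14) = 23/((-1*2)) + 26*(-1/14) = 23/(-2) - 13/7 = 23*(-1/2) - 13/7 = -23/2 - 13/7 = -187/14 ≈ -13.357)
(-2*Q)*E(0*1) = (-2*(-187/14))*(0*1) = (187/7)*0 = 0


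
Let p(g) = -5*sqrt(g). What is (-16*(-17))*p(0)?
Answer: 0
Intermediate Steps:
(-16*(-17))*p(0) = (-16*(-17))*(-5*sqrt(0)) = 272*(-5*0) = 272*0 = 0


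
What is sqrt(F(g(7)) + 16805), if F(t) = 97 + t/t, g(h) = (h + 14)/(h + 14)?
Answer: sqrt(16903) ≈ 130.01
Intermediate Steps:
g(h) = 1 (g(h) = (14 + h)/(14 + h) = 1)
F(t) = 98 (F(t) = 97 + 1 = 98)
sqrt(F(g(7)) + 16805) = sqrt(98 + 16805) = sqrt(16903)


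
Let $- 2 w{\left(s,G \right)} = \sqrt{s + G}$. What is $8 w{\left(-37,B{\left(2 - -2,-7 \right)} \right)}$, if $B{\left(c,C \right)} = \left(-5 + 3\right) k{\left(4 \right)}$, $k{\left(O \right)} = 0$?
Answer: $- 4 i \sqrt{37} \approx - 24.331 i$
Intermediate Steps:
$B{\left(c,C \right)} = 0$ ($B{\left(c,C \right)} = \left(-5 + 3\right) 0 = \left(-2\right) 0 = 0$)
$w{\left(s,G \right)} = - \frac{\sqrt{G + s}}{2}$ ($w{\left(s,G \right)} = - \frac{\sqrt{s + G}}{2} = - \frac{\sqrt{G + s}}{2}$)
$8 w{\left(-37,B{\left(2 - -2,-7 \right)} \right)} = 8 \left(- \frac{\sqrt{0 - 37}}{2}\right) = 8 \left(- \frac{\sqrt{-37}}{2}\right) = 8 \left(- \frac{i \sqrt{37}}{2}\right) = - 4 i \sqrt{37}$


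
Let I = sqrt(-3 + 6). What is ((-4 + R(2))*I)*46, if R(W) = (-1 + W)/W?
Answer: -161*sqrt(3) ≈ -278.86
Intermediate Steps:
I = sqrt(3) ≈ 1.7320
R(W) = (-1 + W)/W
((-4 + R(2))*I)*46 = ((-4 + (-1 + 2)/2)*sqrt(3))*46 = ((-4 + (1/2)*1)*sqrt(3))*46 = ((-4 + 1/2)*sqrt(3))*46 = -7*sqrt(3)/2*46 = -161*sqrt(3)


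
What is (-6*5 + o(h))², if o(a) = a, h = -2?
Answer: 1024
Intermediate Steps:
(-6*5 + o(h))² = (-6*5 - 2)² = (-30 - 2)² = (-32)² = 1024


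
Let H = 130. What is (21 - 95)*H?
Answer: -9620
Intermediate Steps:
(21 - 95)*H = (21 - 95)*130 = -74*130 = -9620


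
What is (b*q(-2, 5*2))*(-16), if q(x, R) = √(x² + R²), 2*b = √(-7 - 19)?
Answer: -416*I ≈ -416.0*I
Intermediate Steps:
b = I*√26/2 (b = √(-7 - 19)/2 = √(-26)/2 = (I*√26)/2 = I*√26/2 ≈ 2.5495*I)
q(x, R) = √(R² + x²)
(b*q(-2, 5*2))*(-16) = ((I*√26/2)*√((5*2)² + (-2)²))*(-16) = ((I*√26/2)*√(10² + 4))*(-16) = ((I*√26/2)*√(100 + 4))*(-16) = ((I*√26/2)*√104)*(-16) = ((I*√26/2)*(2*√26))*(-16) = (26*I)*(-16) = -416*I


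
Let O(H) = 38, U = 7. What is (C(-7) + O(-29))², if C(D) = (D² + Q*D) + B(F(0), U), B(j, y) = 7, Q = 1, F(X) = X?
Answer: 7569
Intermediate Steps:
C(D) = 7 + D + D² (C(D) = (D² + 1*D) + 7 = (D² + D) + 7 = (D + D²) + 7 = 7 + D + D²)
(C(-7) + O(-29))² = ((7 - 7 + (-7)²) + 38)² = ((7 - 7 + 49) + 38)² = (49 + 38)² = 87² = 7569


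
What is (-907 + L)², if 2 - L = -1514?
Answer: 370881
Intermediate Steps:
L = 1516 (L = 2 - 1*(-1514) = 2 + 1514 = 1516)
(-907 + L)² = (-907 + 1516)² = 609² = 370881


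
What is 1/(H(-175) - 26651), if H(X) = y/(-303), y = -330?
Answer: -101/2691641 ≈ -3.7524e-5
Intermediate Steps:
H(X) = 110/101 (H(X) = -330/(-303) = -330*(-1/303) = 110/101)
1/(H(-175) - 26651) = 1/(110/101 - 26651) = 1/(-2691641/101) = -101/2691641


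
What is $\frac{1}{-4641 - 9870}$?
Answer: $- \frac{1}{14511} \approx -6.8913 \cdot 10^{-5}$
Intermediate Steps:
$\frac{1}{-4641 - 9870} = \frac{1}{-14511} = - \frac{1}{14511}$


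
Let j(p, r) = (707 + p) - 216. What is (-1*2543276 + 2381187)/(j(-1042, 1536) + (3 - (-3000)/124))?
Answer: 5024759/16238 ≈ 309.44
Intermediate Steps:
j(p, r) = 491 + p
(-1*2543276 + 2381187)/(j(-1042, 1536) + (3 - (-3000)/124)) = (-1*2543276 + 2381187)/((491 - 1042) + (3 - (-3000)/124)) = (-2543276 + 2381187)/(-551 + (3 - (-3000)/124)) = -162089/(-551 + (3 - 125*(-6/31))) = -162089/(-551 + (3 + 750/31)) = -162089/(-551 + 843/31) = -162089/(-16238/31) = -162089*(-31/16238) = 5024759/16238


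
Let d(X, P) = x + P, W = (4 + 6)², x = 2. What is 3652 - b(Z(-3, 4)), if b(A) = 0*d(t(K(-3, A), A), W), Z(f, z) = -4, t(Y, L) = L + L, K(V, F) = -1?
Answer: 3652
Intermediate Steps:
t(Y, L) = 2*L
W = 100 (W = 10² = 100)
d(X, P) = 2 + P
b(A) = 0 (b(A) = 0*(2 + 100) = 0*102 = 0)
3652 - b(Z(-3, 4)) = 3652 - 1*0 = 3652 + 0 = 3652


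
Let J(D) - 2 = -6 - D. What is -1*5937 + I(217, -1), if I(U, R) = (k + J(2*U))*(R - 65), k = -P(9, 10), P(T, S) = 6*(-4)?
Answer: 21387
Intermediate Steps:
P(T, S) = -24
J(D) = -4 - D (J(D) = 2 + (-6 - D) = -4 - D)
k = 24 (k = -1*(-24) = 24)
I(U, R) = (-65 + R)*(20 - 2*U) (I(U, R) = (24 + (-4 - 2*U))*(R - 65) = (24 + (-4 - 2*U))*(-65 + R) = (20 - 2*U)*(-65 + R) = (-65 + R)*(20 - 2*U))
-1*5937 + I(217, -1) = -1*5937 + (-1300 + 20*(-1) + 130*217 - 2*(-1)*217) = -5937 + (-1300 - 20 + 28210 + 434) = -5937 + 27324 = 21387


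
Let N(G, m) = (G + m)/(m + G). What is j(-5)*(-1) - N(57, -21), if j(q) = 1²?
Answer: -2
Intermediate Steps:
j(q) = 1
N(G, m) = 1 (N(G, m) = (G + m)/(G + m) = 1)
j(-5)*(-1) - N(57, -21) = 1*(-1) - 1*1 = -1 - 1 = -2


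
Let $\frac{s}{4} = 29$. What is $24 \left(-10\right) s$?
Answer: $-27840$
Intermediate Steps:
$s = 116$ ($s = 4 \cdot 29 = 116$)
$24 \left(-10\right) s = 24 \left(-10\right) 116 = \left(-240\right) 116 = -27840$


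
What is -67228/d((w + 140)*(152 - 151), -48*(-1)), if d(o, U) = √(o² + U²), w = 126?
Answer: -33614*√18265/18265 ≈ -248.72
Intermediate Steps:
d(o, U) = √(U² + o²)
-67228/d((w + 140)*(152 - 151), -48*(-1)) = -67228/√((-48*(-1))² + ((126 + 140)*(152 - 151))²) = -67228/√(48² + (266*1)²) = -67228/√(2304 + 266²) = -67228/√(2304 + 70756) = -67228*√18265/36530 = -33614*√18265/18265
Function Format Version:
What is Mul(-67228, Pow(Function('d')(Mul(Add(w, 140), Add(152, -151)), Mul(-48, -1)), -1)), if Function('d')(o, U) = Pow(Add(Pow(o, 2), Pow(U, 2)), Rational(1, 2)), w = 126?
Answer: Mul(Rational(-33614, 18265), Pow(18265, Rational(1, 2))) ≈ -248.72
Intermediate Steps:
Function('d')(o, U) = Pow(Add(Pow(U, 2), Pow(o, 2)), Rational(1, 2))
Mul(-67228, Pow(Function('d')(Mul(Add(w, 140), Add(152, -151)), Mul(-48, -1)), -1)) = Mul(-67228, Pow(Pow(Add(Pow(Mul(-48, -1), 2), Pow(Mul(Add(126, 140), Add(152, -151)), 2)), Rational(1, 2)), -1)) = Mul(-67228, Pow(Pow(Add(Pow(48, 2), Pow(Mul(266, 1), 2)), Rational(1, 2)), -1)) = Mul(-67228, Pow(Pow(Add(2304, Pow(266, 2)), Rational(1, 2)), -1)) = Mul(-67228, Pow(Pow(Add(2304, 70756), Rational(1, 2)), -1)) = Mul(-67228, Pow(Pow(73060, Rational(1, 2)), -1)) = Mul(-67228, Pow(Mul(2, Pow(18265, Rational(1, 2))), -1)) = Mul(-67228, Mul(Rational(1, 36530), Pow(18265, Rational(1, 2)))) = Mul(Rational(-33614, 18265), Pow(18265, Rational(1, 2)))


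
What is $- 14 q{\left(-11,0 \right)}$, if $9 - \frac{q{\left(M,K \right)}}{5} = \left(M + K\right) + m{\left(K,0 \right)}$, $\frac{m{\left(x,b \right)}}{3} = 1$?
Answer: $-1190$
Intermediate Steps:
$m{\left(x,b \right)} = 3$ ($m{\left(x,b \right)} = 3 \cdot 1 = 3$)
$q{\left(M,K \right)} = 30 - 5 K - 5 M$ ($q{\left(M,K \right)} = 45 - 5 \left(\left(M + K\right) + 3\right) = 45 - 5 \left(\left(K + M\right) + 3\right) = 45 - 5 \left(3 + K + M\right) = 45 - \left(15 + 5 K + 5 M\right) = 30 - 5 K - 5 M$)
$- 14 q{\left(-11,0 \right)} = - 14 \left(30 - 0 - -55\right) = - 14 \left(30 + 0 + 55\right) = \left(-14\right) 85 = -1190$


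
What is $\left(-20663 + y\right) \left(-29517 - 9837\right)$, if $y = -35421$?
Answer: $2207129736$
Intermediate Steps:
$\left(-20663 + y\right) \left(-29517 - 9837\right) = \left(-20663 - 35421\right) \left(-29517 - 9837\right) = \left(-56084\right) \left(-39354\right) = 2207129736$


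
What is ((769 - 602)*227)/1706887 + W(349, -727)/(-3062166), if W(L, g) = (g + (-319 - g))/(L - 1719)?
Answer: 159034057227827/7160676732021540 ≈ 0.022209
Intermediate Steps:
W(L, g) = -319/(-1719 + L)
((769 - 602)*227)/1706887 + W(349, -727)/(-3062166) = ((769 - 602)*227)/1706887 - 319/(-1719 + 349)/(-3062166) = (167*227)*(1/1706887) - 319/(-1370)*(-1/3062166) = 37909*(1/1706887) - 319*(-1/1370)*(-1/3062166) = 37909/1706887 + (319/1370)*(-1/3062166) = 37909/1706887 - 319/4195167420 = 159034057227827/7160676732021540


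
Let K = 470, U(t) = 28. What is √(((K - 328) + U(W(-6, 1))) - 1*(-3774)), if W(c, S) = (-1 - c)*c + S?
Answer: 2*√986 ≈ 62.801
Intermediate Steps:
W(c, S) = S + c*(-1 - c) (W(c, S) = c*(-1 - c) + S = S + c*(-1 - c))
√(((K - 328) + U(W(-6, 1))) - 1*(-3774)) = √(((470 - 328) + 28) - 1*(-3774)) = √((142 + 28) + 3774) = √(170 + 3774) = √3944 = 2*√986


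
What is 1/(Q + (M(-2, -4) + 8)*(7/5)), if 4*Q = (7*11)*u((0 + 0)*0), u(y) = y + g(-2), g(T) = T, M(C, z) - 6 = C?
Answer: -10/217 ≈ -0.046083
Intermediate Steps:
M(C, z) = 6 + C
u(y) = -2 + y (u(y) = y - 2 = -2 + y)
Q = -77/2 (Q = ((7*11)*(-2 + (0 + 0)*0))/4 = (77*(-2 + 0*0))/4 = (77*(-2 + 0))/4 = (77*(-2))/4 = (¼)*(-154) = -77/2 ≈ -38.500)
1/(Q + (M(-2, -4) + 8)*(7/5)) = 1/(-77/2 + ((6 - 2) + 8)*(7/5)) = 1/(-77/2 + (4 + 8)*(7*(⅕))) = 1/(-77/2 + 12*(7/5)) = 1/(-77/2 + 84/5) = 1/(-217/10) = -10/217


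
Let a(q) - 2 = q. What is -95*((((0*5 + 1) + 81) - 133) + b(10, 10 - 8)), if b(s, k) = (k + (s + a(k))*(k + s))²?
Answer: -2740655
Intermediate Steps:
a(q) = 2 + q
b(s, k) = (k + (k + s)*(2 + k + s))² (b(s, k) = (k + (s + (2 + k))*(k + s))² = (k + (2 + k + s)*(k + s))² = (k + (k + s)*(2 + k + s))²)
-95*((((0*5 + 1) + 81) - 133) + b(10, 10 - 8)) = -95*((((0*5 + 1) + 81) - 133) + ((10 - 8) + 10² + (10 - 8)*10 + (10 - 8)*(2 + (10 - 8)) + 10*(2 + (10 - 8)))²) = -95*((((0 + 1) + 81) - 133) + (2 + 100 + 2*10 + 2*(2 + 2) + 10*(2 + 2))²) = -95*(((1 + 81) - 133) + (2 + 100 + 20 + 2*4 + 10*4)²) = -95*((82 - 133) + (2 + 100 + 20 + 8 + 40)²) = -95*(-51 + 170²) = -95*(-51 + 28900) = -95*28849 = -2740655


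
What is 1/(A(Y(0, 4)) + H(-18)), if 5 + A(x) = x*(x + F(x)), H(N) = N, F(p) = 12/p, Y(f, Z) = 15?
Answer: 1/214 ≈ 0.0046729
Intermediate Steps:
A(x) = -5 + x*(x + 12/x)
1/(A(Y(0, 4)) + H(-18)) = 1/((7 + 15²) - 18) = 1/((7 + 225) - 18) = 1/(232 - 18) = 1/214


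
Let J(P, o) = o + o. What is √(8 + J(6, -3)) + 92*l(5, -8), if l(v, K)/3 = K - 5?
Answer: -3588 + √2 ≈ -3586.6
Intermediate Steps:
l(v, K) = -15 + 3*K (l(v, K) = 3*(K - 5) = 3*(-5 + K) = -15 + 3*K)
J(P, o) = 2*o
√(8 + J(6, -3)) + 92*l(5, -8) = √(8 + 2*(-3)) + 92*(-15 + 3*(-8)) = √(8 - 6) + 92*(-15 - 24) = √2 + 92*(-39) = √2 - 3588 = -3588 + √2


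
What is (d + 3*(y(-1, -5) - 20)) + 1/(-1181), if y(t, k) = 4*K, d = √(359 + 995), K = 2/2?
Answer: -56689/1181 + √1354 ≈ -11.204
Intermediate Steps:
K = 1 (K = 2*(½) = 1)
d = √1354 ≈ 36.797
y(t, k) = 4 (y(t, k) = 4*1 = 4)
(d + 3*(y(-1, -5) - 20)) + 1/(-1181) = (√1354 + 3*(4 - 20)) + 1/(-1181) = (√1354 + 3*(-16)) - 1/1181 = (√1354 - 48) - 1/1181 = (-48 + √1354) - 1/1181 = -56689/1181 + √1354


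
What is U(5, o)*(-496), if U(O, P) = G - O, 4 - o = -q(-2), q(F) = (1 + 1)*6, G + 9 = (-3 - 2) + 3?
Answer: 7936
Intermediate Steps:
G = -11 (G = -9 + ((-3 - 2) + 3) = -9 + (-5 + 3) = -9 - 2 = -11)
q(F) = 12 (q(F) = 2*6 = 12)
o = 16 (o = 4 - (-1)*12 = 4 - 1*(-12) = 4 + 12 = 16)
U(O, P) = -11 - O
U(5, o)*(-496) = (-11 - 1*5)*(-496) = (-11 - 5)*(-496) = -16*(-496) = 7936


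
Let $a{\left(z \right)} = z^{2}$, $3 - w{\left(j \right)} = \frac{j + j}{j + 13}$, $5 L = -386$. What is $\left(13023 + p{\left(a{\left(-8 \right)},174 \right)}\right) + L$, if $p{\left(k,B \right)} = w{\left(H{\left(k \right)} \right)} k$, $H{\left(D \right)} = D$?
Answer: $\frac{5017093}{385} \approx 13031.0$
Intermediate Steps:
$L = - \frac{386}{5}$ ($L = \frac{1}{5} \left(-386\right) = - \frac{386}{5} \approx -77.2$)
$w{\left(j \right)} = 3 - \frac{2 j}{13 + j}$ ($w{\left(j \right)} = 3 - \frac{j + j}{j + 13} = 3 - \frac{2 j}{13 + j}$)
$p{\left(k,B \right)} = \frac{k \left(39 + k\right)}{13 + k}$ ($p{\left(k,B \right)} = \frac{39 + k}{13 + k} k = \frac{k \left(39 + k\right)}{13 + k}$)
$\left(13023 + p{\left(a{\left(-8 \right)},174 \right)}\right) + L = \left(13023 + \frac{\left(-8\right)^{2} \left(39 + \left(-8\right)^{2}\right)}{13 + \left(-8\right)^{2}}\right) - \frac{386}{5} = \left(13023 + \frac{64 \left(39 + 64\right)}{13 + 64}\right) - \frac{386}{5} = \left(13023 + 64 \cdot \frac{1}{77} \cdot 103\right) - \frac{386}{5} = \left(13023 + \frac{6592}{77}\right) - \frac{386}{5} = \frac{1009363}{77} - \frac{386}{5} = \frac{5017093}{385}$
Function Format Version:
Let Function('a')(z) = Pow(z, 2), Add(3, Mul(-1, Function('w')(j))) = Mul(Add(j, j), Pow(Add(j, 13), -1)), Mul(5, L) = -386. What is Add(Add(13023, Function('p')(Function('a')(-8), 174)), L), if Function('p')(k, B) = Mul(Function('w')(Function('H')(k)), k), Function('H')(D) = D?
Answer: Rational(5017093, 385) ≈ 13031.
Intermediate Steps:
L = Rational(-386, 5) (L = Mul(Rational(1, 5), -386) = Rational(-386, 5) ≈ -77.200)
Function('w')(j) = Add(3, Mul(-2, j, Pow(Add(13, j), -1))) (Function('w')(j) = Add(3, Mul(-1, Mul(Add(j, j), Pow(Add(j, 13), -1)))) = Add(3, Mul(-1, Mul(Mul(2, j), Pow(Add(13, j), -1)))) = Add(3, Mul(-1, Mul(2, j, Pow(Add(13, j), -1)))) = Add(3, Mul(-2, j, Pow(Add(13, j), -1))))
Function('p')(k, B) = Mul(k, Pow(Add(13, k), -1), Add(39, k)) (Function('p')(k, B) = Mul(Mul(Pow(Add(13, k), -1), Add(39, k)), k) = Mul(k, Pow(Add(13, k), -1), Add(39, k)))
Add(Add(13023, Function('p')(Function('a')(-8), 174)), L) = Add(Add(13023, Mul(Pow(-8, 2), Pow(Add(13, Pow(-8, 2)), -1), Add(39, Pow(-8, 2)))), Rational(-386, 5)) = Add(Add(13023, Mul(64, Pow(Add(13, 64), -1), Add(39, 64))), Rational(-386, 5)) = Add(Add(13023, Mul(64, Pow(77, -1), 103)), Rational(-386, 5)) = Add(Add(13023, Mul(64, Rational(1, 77), 103)), Rational(-386, 5)) = Add(Add(13023, Rational(6592, 77)), Rational(-386, 5)) = Add(Rational(1009363, 77), Rational(-386, 5)) = Rational(5017093, 385)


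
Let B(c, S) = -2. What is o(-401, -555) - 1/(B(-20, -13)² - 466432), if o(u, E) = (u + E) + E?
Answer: -704772707/466428 ≈ -1511.0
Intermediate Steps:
o(u, E) = u + 2*E (o(u, E) = (E + u) + E = u + 2*E)
o(-401, -555) - 1/(B(-20, -13)² - 466432) = (-401 + 2*(-555)) - 1/((-2)² - 466432) = (-401 - 1110) - 1/(4 - 466432) = -1511 - 1/(-466428) = -1511 - 1*(-1/466428) = -1511 + 1/466428 = -704772707/466428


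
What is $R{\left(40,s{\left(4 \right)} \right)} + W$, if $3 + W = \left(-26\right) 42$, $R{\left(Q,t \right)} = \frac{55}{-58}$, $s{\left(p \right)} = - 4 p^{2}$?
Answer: $- \frac{63565}{58} \approx -1095.9$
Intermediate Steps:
$R{\left(Q,t \right)} = - \frac{55}{58}$ ($R{\left(Q,t \right)} = 55 \left(- \frac{1}{58}\right) = - \frac{55}{58}$)
$W = -1095$ ($W = -3 - 1092 = -1095$)
$R{\left(40,s{\left(4 \right)} \right)} + W = - \frac{55}{58} - 1095 = - \frac{63565}{58}$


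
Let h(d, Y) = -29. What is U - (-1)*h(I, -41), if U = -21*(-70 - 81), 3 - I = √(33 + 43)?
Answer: 3142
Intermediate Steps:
I = 3 - 2*√19 (I = 3 - √(33 + 43) = 3 - √76 = 3 - 2*√19 ≈ -5.7178)
U = 3171 (U = -21*(-151) = 3171)
U - (-1)*h(I, -41) = 3171 - (-1)*(-29) = 3171 - 1*29 = 3171 - 29 = 3142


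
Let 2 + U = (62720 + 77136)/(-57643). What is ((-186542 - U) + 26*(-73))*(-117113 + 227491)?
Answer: -1198924928472084/57643 ≈ -2.0799e+10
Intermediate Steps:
U = -255142/57643 (U = -2 + (62720 + 77136)/(-57643) = -2 + 139856*(-1/57643) = -2 - 139856/57643 = -255142/57643 ≈ -4.4262)
((-186542 - U) + 26*(-73))*(-117113 + 227491) = ((-186542 - 1*(-255142/57643)) + 26*(-73))*(-117113 + 227491) = ((-186542 + 255142/57643) - 1898)*110378 = (-10752585364/57643 - 1898)*110378 = -10861991778/57643*110378 = -1198924928472084/57643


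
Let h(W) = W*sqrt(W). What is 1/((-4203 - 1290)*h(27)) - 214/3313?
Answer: -214/3313 - sqrt(3)/1334799 ≈ -0.064595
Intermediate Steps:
h(W) = W**(3/2)
1/((-4203 - 1290)*h(27)) - 214/3313 = 1/((-4203 - 1290)*(27**(3/2))) - 214/3313 = 1/((-5493)*((81*sqrt(3)))) - 214*1/3313 = -sqrt(3)/1334799 - 214/3313 = -214/3313 - sqrt(3)/1334799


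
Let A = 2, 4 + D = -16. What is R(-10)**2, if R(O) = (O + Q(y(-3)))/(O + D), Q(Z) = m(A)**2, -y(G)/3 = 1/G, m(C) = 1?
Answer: 9/100 ≈ 0.090000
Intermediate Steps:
D = -20 (D = -4 - 16 = -20)
y(G) = -3/G
Q(Z) = 1 (Q(Z) = 1**2 = 1)
R(O) = (1 + O)/(-20 + O) (R(O) = (O + 1)/(O - 20) = (1 + O)/(-20 + O))
R(-10)**2 = ((1 - 10)/(-20 - 10))**2 = (-9/(-30))**2 = (-1/30*(-9))**2 = (3/10)**2 = 9/100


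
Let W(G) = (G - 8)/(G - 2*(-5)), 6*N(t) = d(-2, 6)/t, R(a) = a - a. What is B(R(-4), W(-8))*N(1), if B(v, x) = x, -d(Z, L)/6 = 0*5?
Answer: 0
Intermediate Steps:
d(Z, L) = 0 (d(Z, L) = -0*5 = -6*0 = 0)
R(a) = 0
N(t) = 0 (N(t) = (0/t)/6 = (1/6)*0 = 0)
W(G) = (-8 + G)/(10 + G) (W(G) = (-8 + G)/(G + 10) = (-8 + G)/(10 + G))
B(R(-4), W(-8))*N(1) = ((-8 - 8)/(10 - 8))*0 = (-16/2)*0 = ((1/2)*(-16))*0 = -8*0 = 0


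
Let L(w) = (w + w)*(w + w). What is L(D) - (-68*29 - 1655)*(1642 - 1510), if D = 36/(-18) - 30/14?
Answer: 23462800/49 ≈ 4.7883e+5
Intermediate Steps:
D = -29/7 (D = 36*(-1/18) - 30*1/14 = -2 - 15/7 = -29/7 ≈ -4.1429)
L(w) = 4*w**2 (L(w) = (2*w)*(2*w) = 4*w**2)
L(D) - (-68*29 - 1655)*(1642 - 1510) = 4*(-29/7)**2 - (-68*29 - 1655)*(1642 - 1510) = 4*(841/49) - (-1972 - 1655)*132 = 3364/49 - (-3627)*132 = 3364/49 - 1*(-478764) = 3364/49 + 478764 = 23462800/49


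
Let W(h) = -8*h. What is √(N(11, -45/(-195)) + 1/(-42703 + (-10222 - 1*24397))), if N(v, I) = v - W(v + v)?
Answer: √22816638114/11046 ≈ 13.675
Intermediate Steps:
N(v, I) = 17*v (N(v, I) = v - (-8)*(v + v) = v - (-8)*2*v = v - (-16)*v = v + 16*v = 17*v)
√(N(11, -45/(-195)) + 1/(-42703 + (-10222 - 1*24397))) = √(17*11 + 1/(-42703 + (-10222 - 1*24397))) = √(187 + 1/(-42703 + (-10222 - 24397))) = √(187 + 1/(-42703 - 34619)) = √(187 + 1/(-77322)) = √(187 - 1/77322) = √(14459213/77322) = √22816638114/11046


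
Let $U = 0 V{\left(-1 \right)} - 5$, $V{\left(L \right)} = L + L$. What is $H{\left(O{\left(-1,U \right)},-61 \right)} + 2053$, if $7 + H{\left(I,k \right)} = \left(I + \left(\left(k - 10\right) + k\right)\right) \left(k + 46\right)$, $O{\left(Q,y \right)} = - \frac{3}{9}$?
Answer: $4031$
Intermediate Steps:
$V{\left(L \right)} = 2 L$
$U = -5$ ($U = 0 \cdot 2 \left(-1\right) - 5 = 0 \left(-2\right) - 5 = 0 - 5 = -5$)
$O{\left(Q,y \right)} = - \frac{1}{3}$ ($O{\left(Q,y \right)} = \left(-3\right) \frac{1}{9} = - \frac{1}{3}$)
$H{\left(I,k \right)} = -7 + \left(46 + k\right) \left(-10 + I + 2 k\right)$ ($H{\left(I,k \right)} = -7 + \left(I + \left(\left(k - 10\right) + k\right)\right) \left(k + 46\right) = -7 + \left(I + \left(\left(-10 + k\right) + k\right)\right) \left(46 + k\right) = -7 + \left(I + \left(-10 + 2 k\right)\right) \left(46 + k\right) = -7 + \left(-10 + I + 2 k\right) \left(46 + k\right) = -7 + \left(46 + k\right) \left(-10 + I + 2 k\right)$)
$H{\left(O{\left(-1,U \right)},-61 \right)} + 2053 = \left(-467 + 2 \left(-61\right)^{2} + 46 \left(- \frac{1}{3}\right) + 82 \left(-61\right) - - \frac{61}{3}\right) + 2053 = \left(-467 + 2 \cdot 3721 - \frac{46}{3} - 5002 + \frac{61}{3}\right) + 2053 = \left(-467 + 7442 - \frac{46}{3} - 5002 + \frac{61}{3}\right) + 2053 = 1978 + 2053 = 4031$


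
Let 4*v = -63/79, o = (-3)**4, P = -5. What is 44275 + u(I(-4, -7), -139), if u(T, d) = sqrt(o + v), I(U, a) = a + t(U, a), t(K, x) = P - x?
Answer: 44275 + 3*sqrt(224123)/158 ≈ 44284.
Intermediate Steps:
o = 81
t(K, x) = -5 - x
v = -63/316 (v = (-63/79)/4 = (-63*1/79)/4 = (1/4)*(-63/79) = -63/316 ≈ -0.19937)
I(U, a) = -5 (I(U, a) = a + (-5 - a) = -5)
u(T, d) = 3*sqrt(224123)/158 (u(T, d) = sqrt(81 - 63/316) = sqrt(25533/316) = 3*sqrt(224123)/158)
44275 + u(I(-4, -7), -139) = 44275 + 3*sqrt(224123)/158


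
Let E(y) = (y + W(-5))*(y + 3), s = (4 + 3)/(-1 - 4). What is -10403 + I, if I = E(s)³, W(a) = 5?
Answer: -159560891/15625 ≈ -10212.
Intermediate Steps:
s = -7/5 (s = 7/(-5) = 7*(-⅕) = -7/5 ≈ -1.4000)
E(y) = (3 + y)*(5 + y) (E(y) = (y + 5)*(y + 3) = (5 + y)*(3 + y) = (3 + y)*(5 + y))
I = 2985984/15625 (I = (15 + (-7/5)² + 8*(-7/5))³ = (15 + 49/25 - 56/5)³ = (144/25)³ = 2985984/15625 ≈ 191.10)
-10403 + I = -10403 + 2985984/15625 = -159560891/15625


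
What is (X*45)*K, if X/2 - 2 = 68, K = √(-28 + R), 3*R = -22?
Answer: 2100*I*√318 ≈ 37448.0*I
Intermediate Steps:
R = -22/3 (R = (⅓)*(-22) = -22/3 ≈ -7.3333)
K = I*√318/3 (K = √(-28 - 22/3) = √(-106/3) = I*√318/3 ≈ 5.9442*I)
X = 140 (X = 4 + 2*68 = 4 + 136 = 140)
(X*45)*K = (140*45)*(I*√318/3) = 6300*(I*√318/3) = 2100*I*√318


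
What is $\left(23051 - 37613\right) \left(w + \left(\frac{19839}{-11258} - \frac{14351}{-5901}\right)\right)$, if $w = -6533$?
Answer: $\frac{1053233752750365}{11072243} \approx 9.5124 \cdot 10^{7}$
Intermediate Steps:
$\left(23051 - 37613\right) \left(w + \left(\frac{19839}{-11258} - \frac{14351}{-5901}\right)\right) = \left(23051 - 37613\right) \left(-6533 + \left(\frac{19839}{-11258} - \frac{14351}{-5901}\right)\right) = - 14562 \left(-6533 + \left(19839 \left(- \frac{1}{11258}\right) - - \frac{14351}{5901}\right)\right) = - 14562 \left(-6533 + \left(- \frac{19839}{11258} + \frac{14351}{5901}\right)\right) = - 14562 \left(-6533 + \frac{44493619}{66433458}\right) = \left(-14562\right) \left(- \frac{433965287495}{66433458}\right) = \frac{1053233752750365}{11072243}$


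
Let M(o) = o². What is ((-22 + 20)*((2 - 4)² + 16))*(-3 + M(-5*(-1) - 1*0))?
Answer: -880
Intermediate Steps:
((-22 + 20)*((2 - 4)² + 16))*(-3 + M(-5*(-1) - 1*0)) = ((-22 + 20)*((2 - 4)² + 16))*(-3 + (-5*(-1) - 1*0)²) = (-2*((-2)² + 16))*(-3 + (5 + 0)²) = (-2*(4 + 16))*(-3 + 5²) = (-2*20)*(-3 + 25) = -40*22 = -880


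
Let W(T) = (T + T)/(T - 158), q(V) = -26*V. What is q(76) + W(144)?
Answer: -13976/7 ≈ -1996.6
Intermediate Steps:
W(T) = 2*T/(-158 + T) (W(T) = (2*T)/(-158 + T) = 2*T/(-158 + T))
q(76) + W(144) = -26*76 + 2*144/(-158 + 144) = -1976 + 2*144/(-14) = -1976 + 2*144*(-1/14) = -1976 - 144/7 = -13976/7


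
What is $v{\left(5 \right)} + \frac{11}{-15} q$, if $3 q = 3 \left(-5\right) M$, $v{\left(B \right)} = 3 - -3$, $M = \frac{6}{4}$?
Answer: $\frac{23}{2} \approx 11.5$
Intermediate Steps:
$M = \frac{3}{2}$ ($M = 6 \cdot \frac{1}{4} = \frac{3}{2} \approx 1.5$)
$v{\left(B \right)} = 6$ ($v{\left(B \right)} = 3 + 3 = 6$)
$q = - \frac{15}{2}$ ($q = \frac{3 \left(-5\right) \frac{3}{2}}{3} = \frac{\left(-15\right) \frac{3}{2}}{3} = \frac{1}{3} \left(- \frac{45}{2}\right) = - \frac{15}{2} \approx -7.5$)
$v{\left(5 \right)} + \frac{11}{-15} q = 6 + \frac{11}{-15} \left(- \frac{15}{2}\right) = 6 + 11 \left(- \frac{1}{15}\right) \left(- \frac{15}{2}\right) = 6 - - \frac{11}{2} = 6 + \frac{11}{2} = \frac{23}{2}$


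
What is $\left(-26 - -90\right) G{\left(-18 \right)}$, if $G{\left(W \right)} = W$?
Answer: $-1152$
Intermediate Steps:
$\left(-26 - -90\right) G{\left(-18 \right)} = \left(-26 - -90\right) \left(-18\right) = \left(-26 + 90\right) \left(-18\right) = 64 \left(-18\right) = -1152$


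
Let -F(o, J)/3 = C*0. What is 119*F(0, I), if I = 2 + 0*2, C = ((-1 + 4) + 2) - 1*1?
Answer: 0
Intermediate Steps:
C = 4 (C = (3 + 2) - 1 = 5 - 1 = 4)
I = 2 (I = 2 + 0 = 2)
F(o, J) = 0 (F(o, J) = -12*0 = -3*0 = 0)
119*F(0, I) = 119*0 = 0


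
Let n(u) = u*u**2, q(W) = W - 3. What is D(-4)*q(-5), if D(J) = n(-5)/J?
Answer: -250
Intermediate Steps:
q(W) = -3 + W
n(u) = u**3
D(J) = -125/J (D(J) = (-5)**3/J = -125/J)
D(-4)*q(-5) = (-125/(-4))*(-3 - 5) = -125*(-1/4)*(-8) = (125/4)*(-8) = -250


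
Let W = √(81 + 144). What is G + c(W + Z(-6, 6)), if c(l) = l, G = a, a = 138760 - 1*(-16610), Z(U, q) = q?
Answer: 155391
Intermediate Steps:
W = 15 (W = √225 = 15)
a = 155370 (a = 138760 + 16610 = 155370)
G = 155370
G + c(W + Z(-6, 6)) = 155370 + (15 + 6) = 155370 + 21 = 155391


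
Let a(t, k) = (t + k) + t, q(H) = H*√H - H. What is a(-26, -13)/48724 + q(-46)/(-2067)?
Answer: -182743/7747116 + 46*I*√46/2067 ≈ -0.023589 + 0.15094*I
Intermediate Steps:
q(H) = H^(3/2) - H
a(t, k) = k + 2*t (a(t, k) = (k + t) + t = k + 2*t)
a(-26, -13)/48724 + q(-46)/(-2067) = (-13 + 2*(-26))/48724 + ((-46)^(3/2) - 1*(-46))/(-2067) = (-13 - 52)*(1/48724) + (-46*I*√46 + 46)*(-1/2067) = -65*1/48724 + (46 - 46*I*√46)*(-1/2067) = -5/3748 + (-46/2067 + 46*I*√46/2067) = -182743/7747116 + 46*I*√46/2067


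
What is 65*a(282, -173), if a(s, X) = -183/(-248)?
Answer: 11895/248 ≈ 47.964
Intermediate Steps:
a(s, X) = 183/248 (a(s, X) = -183*(-1)/248 = -1*(-183/248) = 183/248)
65*a(282, -173) = 65*(183/248) = 11895/248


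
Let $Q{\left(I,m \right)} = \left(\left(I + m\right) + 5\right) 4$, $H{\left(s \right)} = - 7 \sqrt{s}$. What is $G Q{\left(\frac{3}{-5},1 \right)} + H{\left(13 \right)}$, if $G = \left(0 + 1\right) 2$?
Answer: $\frac{216}{5} - 7 \sqrt{13} \approx 17.961$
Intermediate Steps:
$G = 2$ ($G = 1 \cdot 2 = 2$)
$Q{\left(I,m \right)} = 20 + 4 I + 4 m$ ($Q{\left(I,m \right)} = \left(5 + I + m\right) 4 = 20 + 4 I + 4 m$)
$G Q{\left(\frac{3}{-5},1 \right)} + H{\left(13 \right)} = 2 \left(20 + 4 \frac{3}{-5} + 4 \cdot 1\right) - 7 \sqrt{13} = 2 \left(20 + 4 \cdot 3 \left(- \frac{1}{5}\right) + 4\right) - 7 \sqrt{13} = 2 \left(20 + 4 \left(- \frac{3}{5}\right) + 4\right) - 7 \sqrt{13} = 2 \left(20 - \frac{12}{5} + 4\right) - 7 \sqrt{13} = 2 \cdot \frac{108}{5} - 7 \sqrt{13} = \frac{216}{5} - 7 \sqrt{13}$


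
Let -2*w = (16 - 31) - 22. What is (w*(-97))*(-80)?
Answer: 143560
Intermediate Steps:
w = 37/2 (w = -((16 - 31) - 22)/2 = -(-15 - 22)/2 = -1/2*(-37) = 37/2 ≈ 18.500)
(w*(-97))*(-80) = ((37/2)*(-97))*(-80) = -3589/2*(-80) = 143560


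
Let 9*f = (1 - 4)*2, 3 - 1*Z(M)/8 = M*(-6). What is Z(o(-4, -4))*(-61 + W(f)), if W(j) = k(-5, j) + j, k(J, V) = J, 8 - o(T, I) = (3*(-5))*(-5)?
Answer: 212800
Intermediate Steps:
o(T, I) = -67 (o(T, I) = 8 - 3*(-5)*(-5) = 8 - (-15)*(-5) = 8 - 1*75 = 8 - 75 = -67)
Z(M) = 24 + 48*M (Z(M) = 24 - 8*M*(-6) = 24 - (-48)*M = 24 + 48*M)
f = -2/3 (f = ((1 - 4)*2)/9 = (-3*2)/9 = (1/9)*(-6) = -2/3 ≈ -0.66667)
W(j) = -5 + j
Z(o(-4, -4))*(-61 + W(f)) = (24 + 48*(-67))*(-61 + (-5 - 2/3)) = (24 - 3216)*(-61 - 17/3) = -3192*(-200/3) = 212800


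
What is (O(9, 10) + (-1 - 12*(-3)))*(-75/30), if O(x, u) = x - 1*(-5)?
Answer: -245/2 ≈ -122.50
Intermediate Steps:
O(x, u) = 5 + x (O(x, u) = x + 5 = 5 + x)
(O(9, 10) + (-1 - 12*(-3)))*(-75/30) = ((5 + 9) + (-1 - 12*(-3)))*(-75/30) = (14 + (-1 - 3*(-12)))*(-75*1/30) = (14 + (-1 + 36))*(-5/2) = (14 + 35)*(-5/2) = 49*(-5/2) = -245/2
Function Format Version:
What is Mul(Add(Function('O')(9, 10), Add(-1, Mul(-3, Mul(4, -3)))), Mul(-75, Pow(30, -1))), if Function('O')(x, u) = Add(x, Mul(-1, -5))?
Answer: Rational(-245, 2) ≈ -122.50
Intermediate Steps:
Function('O')(x, u) = Add(5, x) (Function('O')(x, u) = Add(x, 5) = Add(5, x))
Mul(Add(Function('O')(9, 10), Add(-1, Mul(-3, Mul(4, -3)))), Mul(-75, Pow(30, -1))) = Mul(Add(Add(5, 9), Add(-1, Mul(-3, Mul(4, -3)))), Mul(-75, Pow(30, -1))) = Mul(Add(14, Add(-1, Mul(-3, -12))), Mul(-75, Rational(1, 30))) = Mul(Add(14, Add(-1, 36)), Rational(-5, 2)) = Mul(Add(14, 35), Rational(-5, 2)) = Mul(49, Rational(-5, 2)) = Rational(-245, 2)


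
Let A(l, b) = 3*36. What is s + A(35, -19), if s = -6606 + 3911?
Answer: -2587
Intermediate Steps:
A(l, b) = 108
s = -2695
s + A(35, -19) = -2695 + 108 = -2587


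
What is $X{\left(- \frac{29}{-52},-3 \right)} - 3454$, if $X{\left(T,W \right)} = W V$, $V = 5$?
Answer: $-3469$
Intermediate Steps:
$X{\left(T,W \right)} = 5 W$ ($X{\left(T,W \right)} = W 5 = 5 W$)
$X{\left(- \frac{29}{-52},-3 \right)} - 3454 = 5 \left(-3\right) - 3454 = -15 - 3454 = -3469$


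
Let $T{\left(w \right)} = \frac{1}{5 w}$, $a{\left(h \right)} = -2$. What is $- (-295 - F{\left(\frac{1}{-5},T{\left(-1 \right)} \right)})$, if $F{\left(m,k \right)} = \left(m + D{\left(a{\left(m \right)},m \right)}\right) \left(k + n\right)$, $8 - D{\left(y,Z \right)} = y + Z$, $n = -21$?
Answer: $83$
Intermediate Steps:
$D{\left(y,Z \right)} = 8 - Z - y$ ($D{\left(y,Z \right)} = 8 - \left(y + Z\right) = 8 - \left(Z + y\right) = 8 - Z - y$)
$T{\left(w \right)} = \frac{1}{5 w}$
$F{\left(m,k \right)} = -210 + 10 k$ ($F{\left(m,k \right)} = \left(m - \left(-10 + m\right)\right) \left(k - 21\right) = \left(m + \left(8 - m + 2\right)\right) \left(-21 + k\right) = \left(m - \left(-10 + m\right)\right) \left(-21 + k\right) = 10 \left(-21 + k\right) = -210 + 10 k$)
$- (-295 - F{\left(\frac{1}{-5},T{\left(-1 \right)} \right)}) = - (-295 - \left(-210 + 10 \frac{1}{5 \left(-1\right)}\right)) = - (-295 - \left(-210 + 10 \cdot \frac{1}{5} \left(-1\right)\right)) = - (-295 - \left(-210 + 10 \left(- \frac{1}{5}\right)\right)) = - (-295 - \left(-210 - 2\right)) = - (-295 - -212) = - (-295 + 212) = \left(-1\right) \left(-83\right) = 83$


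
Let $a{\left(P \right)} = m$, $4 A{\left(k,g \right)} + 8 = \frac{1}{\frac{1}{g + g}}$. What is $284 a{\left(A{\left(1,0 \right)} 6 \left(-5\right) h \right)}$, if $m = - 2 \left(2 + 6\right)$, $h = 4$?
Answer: $-4544$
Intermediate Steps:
$A{\left(k,g \right)} = -2 + \frac{g}{2}$ ($A{\left(k,g \right)} = -2 + \frac{1}{4 \frac{1}{g + g}} = -2 + \frac{1}{4 \frac{1}{2 g}} = -2 + \frac{2 g}{4} = -2 + \frac{g}{2}$)
$m = -16$ ($m = \left(-2\right) 8 = -16$)
$a{\left(P \right)} = -16$
$284 a{\left(A{\left(1,0 \right)} 6 \left(-5\right) h \right)} = 284 \left(-16\right) = -4544$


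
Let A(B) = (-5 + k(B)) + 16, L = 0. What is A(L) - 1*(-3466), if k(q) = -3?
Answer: 3474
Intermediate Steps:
A(B) = 8 (A(B) = (-5 - 3) + 16 = -8 + 16 = 8)
A(L) - 1*(-3466) = 8 - 1*(-3466) = 8 + 3466 = 3474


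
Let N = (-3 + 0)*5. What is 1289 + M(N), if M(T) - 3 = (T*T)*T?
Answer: -2083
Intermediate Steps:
N = -15 (N = -3*5 = -15)
M(T) = 3 + T³ (M(T) = 3 + (T*T)*T = 3 + T²*T = 3 + T³)
1289 + M(N) = 1289 + (3 + (-15)³) = 1289 + (3 - 3375) = 1289 - 3372 = -2083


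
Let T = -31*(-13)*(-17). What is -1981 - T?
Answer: 4870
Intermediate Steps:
T = -6851 (T = 403*(-17) = -6851)
-1981 - T = -1981 - 1*(-6851) = -1981 + 6851 = 4870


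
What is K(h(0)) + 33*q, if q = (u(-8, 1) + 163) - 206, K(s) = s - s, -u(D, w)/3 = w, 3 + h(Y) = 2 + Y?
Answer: -1518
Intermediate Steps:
h(Y) = -1 + Y (h(Y) = -3 + (2 + Y) = -1 + Y)
u(D, w) = -3*w
K(s) = 0
q = -46 (q = (-3*1 + 163) - 206 = (-3 + 163) - 206 = 160 - 206 = -46)
K(h(0)) + 33*q = 0 + 33*(-46) = 0 - 1518 = -1518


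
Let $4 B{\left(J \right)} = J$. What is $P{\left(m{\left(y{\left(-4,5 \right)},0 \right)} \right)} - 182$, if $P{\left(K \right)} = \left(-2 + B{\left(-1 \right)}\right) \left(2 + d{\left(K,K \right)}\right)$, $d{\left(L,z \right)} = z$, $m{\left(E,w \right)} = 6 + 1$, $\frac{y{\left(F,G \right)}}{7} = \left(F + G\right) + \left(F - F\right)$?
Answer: $- \frac{809}{4} \approx -202.25$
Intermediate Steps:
$y{\left(F,G \right)} = 7 F + 7 G$ ($y{\left(F,G \right)} = 7 \left(\left(F + G\right) + \left(F - F\right)\right) = 7 \left(\left(F + G\right) + 0\right) = 7 \left(F + G\right) = 7 F + 7 G$)
$m{\left(E,w \right)} = 7$
$B{\left(J \right)} = \frac{J}{4}$
$P{\left(K \right)} = - \frac{9}{2} - \frac{9 K}{4}$ ($P{\left(K \right)} = \left(-2 + \frac{1}{4} \left(-1\right)\right) \left(2 + K\right) = \left(-2 - \frac{1}{4}\right) \left(2 + K\right) = - \frac{9 \left(2 + K\right)}{4} = - \frac{9}{2} - \frac{9 K}{4}$)
$P{\left(m{\left(y{\left(-4,5 \right)},0 \right)} \right)} - 182 = \left(- \frac{9}{2} - \frac{63}{4}\right) - 182 = - \frac{81}{4} - 182 = - \frac{809}{4}$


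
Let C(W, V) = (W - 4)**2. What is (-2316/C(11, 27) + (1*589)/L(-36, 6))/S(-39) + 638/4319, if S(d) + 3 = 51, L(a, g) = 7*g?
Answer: -4743733/8707104 ≈ -0.54481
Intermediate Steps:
C(W, V) = (-4 + W)**2
S(d) = 48 (S(d) = -3 + 51 = 48)
(-2316/C(11, 27) + (1*589)/L(-36, 6))/S(-39) + 638/4319 = (-2316/(-4 + 11)**2 + (1*589)/((7*6)))/48 + 638/4319 = (-2316/(7**2) + 589/42)*(1/48) + 638*(1/4319) = (-2316/49 + 589*(1/42))*(1/48) + 638/4319 = (-2316*1/49 + 589/42)*(1/48) + 638/4319 = (-2316/49 + 589/42)*(1/48) + 638/4319 = -9773/294*1/48 + 638/4319 = -9773/14112 + 638/4319 = -4743733/8707104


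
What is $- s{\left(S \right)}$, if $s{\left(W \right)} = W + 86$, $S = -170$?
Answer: $84$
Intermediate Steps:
$s{\left(W \right)} = 86 + W$
$- s{\left(S \right)} = - (86 - 170) = \left(-1\right) \left(-84\right) = 84$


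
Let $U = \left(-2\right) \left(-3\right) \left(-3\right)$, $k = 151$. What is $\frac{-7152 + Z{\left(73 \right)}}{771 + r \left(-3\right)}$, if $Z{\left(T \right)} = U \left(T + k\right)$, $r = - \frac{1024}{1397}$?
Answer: $- \frac{5208016}{360053} \approx -14.465$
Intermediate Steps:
$U = -18$ ($U = 6 \left(-3\right) = -18$)
$r = - \frac{1024}{1397}$ ($r = \left(-1024\right) \frac{1}{1397} = - \frac{1024}{1397} \approx -0.733$)
$Z{\left(T \right)} = -2718 - 18 T$ ($Z{\left(T \right)} = - 18 \left(T + 151\right) = - 18 \left(151 + T\right) = -2718 - 18 T$)
$\frac{-7152 + Z{\left(73 \right)}}{771 + r \left(-3\right)} = \frac{-7152 - 4032}{771 - - \frac{3072}{1397}} = \frac{-7152 - 4032}{771 + \frac{3072}{1397}} = \frac{-7152 - 4032}{\frac{1080159}{1397}} = \left(-11184\right) \frac{1397}{1080159} = - \frac{5208016}{360053}$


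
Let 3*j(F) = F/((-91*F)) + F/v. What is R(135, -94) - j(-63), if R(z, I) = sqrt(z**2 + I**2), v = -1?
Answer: -5732/273 + sqrt(27061) ≈ 143.51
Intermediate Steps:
R(z, I) = sqrt(I**2 + z**2)
j(F) = -1/273 - F/3 (j(F) = (F/((-91*F)) + F/(-1))/3 = (F*(-1/(91*F)) + F*(-1))/3 = (-1/91 - F)/3 = -1/273 - F/3)
R(135, -94) - j(-63) = sqrt((-94)**2 + 135**2) - (-1/273 - 1/3*(-63)) = sqrt(8836 + 18225) - (-1/273 + 21) = sqrt(27061) - 1*5732/273 = sqrt(27061) - 5732/273 = -5732/273 + sqrt(27061)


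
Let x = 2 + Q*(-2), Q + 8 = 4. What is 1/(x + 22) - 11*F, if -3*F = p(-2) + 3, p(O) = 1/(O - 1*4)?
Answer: 3001/288 ≈ 10.420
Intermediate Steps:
Q = -4 (Q = -8 + 4 = -4)
p(O) = 1/(-4 + O) (p(O) = 1/(O - 4) = 1/(-4 + O))
x = 10 (x = 2 - 4*(-2) = 2 + 8 = 10)
F = -17/18 (F = -(1/(-4 - 2) + 3)/3 = -(1/(-6) + 3)/3 = -(-1/6 + 3)/3 = -1/3*17/6 = -17/18 ≈ -0.94444)
1/(x + 22) - 11*F = 1/(10 + 22) - 11*(-17/18) = 1/32 + 187/18 = 3001/288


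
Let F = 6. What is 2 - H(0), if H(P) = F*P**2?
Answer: 2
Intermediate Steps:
H(P) = 6*P**2
2 - H(0) = 2 - 6*0**2 = 2 - 6*0 = 2 - 1*0 = 2 + 0 = 2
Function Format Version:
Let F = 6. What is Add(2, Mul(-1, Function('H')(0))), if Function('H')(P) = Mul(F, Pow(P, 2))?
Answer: 2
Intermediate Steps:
Function('H')(P) = Mul(6, Pow(P, 2))
Add(2, Mul(-1, Function('H')(0))) = Add(2, Mul(-1, Mul(6, Pow(0, 2)))) = Add(2, Mul(-1, Mul(6, 0))) = Add(2, Mul(-1, 0)) = Add(2, 0) = 2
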